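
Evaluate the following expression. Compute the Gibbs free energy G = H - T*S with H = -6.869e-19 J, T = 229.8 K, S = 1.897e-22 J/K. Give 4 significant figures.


Step 1: T*S = 229.8 * 1.897e-22 = 4.359e-20 J
Step 2: G = H - T*S = -6.869e-19 - 4.359e-20
Step 3: G = -7.305e-19 J

-7.305e-19


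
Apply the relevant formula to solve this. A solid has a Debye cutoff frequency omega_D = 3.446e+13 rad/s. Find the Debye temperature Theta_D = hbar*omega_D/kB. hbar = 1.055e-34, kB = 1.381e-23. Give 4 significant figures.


Step 1: hbar*omega_D = 1.055e-34 * 3.446e+13 = 3.636e-21 J
Step 2: Theta_D = 3.636e-21 / 1.381e-23
Step 3: Theta_D = 263.3 K

263.3


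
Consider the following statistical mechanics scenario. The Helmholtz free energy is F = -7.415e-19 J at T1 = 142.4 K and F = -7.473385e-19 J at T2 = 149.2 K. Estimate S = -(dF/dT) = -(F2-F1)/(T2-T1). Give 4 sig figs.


Step 1: dF = F2 - F1 = -7.473385e-19 - (-7.415e-19) = -5.8385e-21 J
Step 2: dT = T2 - T1 = 149.2 - 142.4 = 6.8 K
Step 3: S = -dF/dT = -(-5.8385e-21)/6.8 = 8.586e-22 J/K

8.586e-22


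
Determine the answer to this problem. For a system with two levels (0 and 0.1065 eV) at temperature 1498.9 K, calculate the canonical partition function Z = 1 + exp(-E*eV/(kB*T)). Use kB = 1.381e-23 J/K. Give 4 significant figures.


Step 1: Compute beta*E = E*eV/(kB*T) = 0.1065*1.602e-19/(1.381e-23*1498.9) = 0.8242
Step 2: exp(-beta*E) = exp(-0.8242) = 0.4386
Step 3: Z = 1 + 0.4386 = 1.439

1.439


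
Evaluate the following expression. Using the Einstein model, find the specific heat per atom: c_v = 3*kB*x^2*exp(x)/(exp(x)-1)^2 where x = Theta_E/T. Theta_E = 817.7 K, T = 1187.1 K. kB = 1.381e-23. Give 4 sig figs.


Step 1: x = Theta_E/T = 817.7/1187.1 = 0.6888
Step 2: x^2 = 0.4745
Step 3: exp(x) = 1.991
Step 4: c_v = 3*1.381e-23*0.4745*1.991/(1.991-1)^2 = 3.983e-23

3.983e-23


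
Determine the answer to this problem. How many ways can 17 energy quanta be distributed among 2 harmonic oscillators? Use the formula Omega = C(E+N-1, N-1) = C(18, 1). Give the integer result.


Step 1: Use binomial coefficient C(18, 1)
Step 2: Numerator = 18! / 17!
Step 3: Denominator = 1!
Step 4: Omega = 18

18


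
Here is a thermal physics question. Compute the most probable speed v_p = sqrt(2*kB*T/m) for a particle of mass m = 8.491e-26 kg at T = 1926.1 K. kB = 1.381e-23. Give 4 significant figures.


Step 1: Numerator = 2*kB*T = 2*1.381e-23*1926.1 = 5.32e-20
Step 2: Ratio = 5.32e-20 / 8.491e-26 = 6.265e+05
Step 3: v_p = sqrt(6.265e+05) = 791.5 m/s

791.5


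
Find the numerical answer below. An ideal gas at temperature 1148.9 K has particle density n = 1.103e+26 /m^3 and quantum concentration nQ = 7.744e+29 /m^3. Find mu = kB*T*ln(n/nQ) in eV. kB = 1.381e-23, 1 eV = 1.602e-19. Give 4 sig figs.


Step 1: n/nQ = 1.103e+26/7.744e+29 = 0.0001424
Step 2: ln(n/nQ) = -8.857
Step 3: mu = kB*T*ln(n/nQ) = 1.587e-20*-8.857 = -1.405e-19 J
Step 4: Convert to eV: -1.405e-19/1.602e-19 = -0.8772 eV

-0.8772


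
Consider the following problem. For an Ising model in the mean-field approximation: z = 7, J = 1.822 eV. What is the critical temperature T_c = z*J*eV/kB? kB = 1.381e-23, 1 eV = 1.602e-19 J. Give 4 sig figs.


Step 1: z*J = 7*1.822 = 12.75 eV
Step 2: Convert to Joules: 12.75*1.602e-19 = 2.043e-18 J
Step 3: T_c = 2.043e-18 / 1.381e-23 = 1.48e+05 K

1.48e+05


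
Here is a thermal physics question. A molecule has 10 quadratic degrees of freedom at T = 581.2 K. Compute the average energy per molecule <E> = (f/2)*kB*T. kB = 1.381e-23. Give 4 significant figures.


Step 1: f/2 = 10/2 = 5
Step 2: kB*T = 1.381e-23 * 581.2 = 8.026e-21
Step 3: <E> = 5 * 8.026e-21 = 4.013e-20 J

4.013e-20


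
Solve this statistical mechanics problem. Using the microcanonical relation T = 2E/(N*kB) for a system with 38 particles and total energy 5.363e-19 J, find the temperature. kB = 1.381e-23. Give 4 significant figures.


Step 1: Numerator = 2*E = 2*5.363e-19 = 1.073e-18 J
Step 2: Denominator = N*kB = 38*1.381e-23 = 5.248e-22
Step 3: T = 1.073e-18 / 5.248e-22 = 2044 K

2044


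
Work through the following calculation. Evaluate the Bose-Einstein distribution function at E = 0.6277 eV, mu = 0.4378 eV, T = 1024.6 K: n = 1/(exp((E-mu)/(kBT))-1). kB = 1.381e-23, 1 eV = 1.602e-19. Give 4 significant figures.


Step 1: (E - mu) = 0.1899 eV
Step 2: x = (E-mu)*eV/(kB*T) = 0.1899*1.602e-19/(1.381e-23*1024.6) = 2.15
Step 3: exp(x) = 8.585
Step 4: n = 1/(exp(x)-1) = 0.1318

0.1318


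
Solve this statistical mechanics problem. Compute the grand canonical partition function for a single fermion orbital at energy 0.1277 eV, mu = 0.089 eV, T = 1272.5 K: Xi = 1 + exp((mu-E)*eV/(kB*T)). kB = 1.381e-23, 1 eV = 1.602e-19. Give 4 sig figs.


Step 1: (mu - E) = 0.089 - 0.1277 = -0.0387 eV
Step 2: x = (mu-E)*eV/(kB*T) = -0.0387*1.602e-19/(1.381e-23*1272.5) = -0.3528
Step 3: exp(x) = 0.7027
Step 4: Xi = 1 + 0.7027 = 1.703

1.703


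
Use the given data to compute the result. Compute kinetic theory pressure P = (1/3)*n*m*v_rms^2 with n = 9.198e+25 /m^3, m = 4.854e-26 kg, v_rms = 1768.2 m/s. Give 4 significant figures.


Step 1: v_rms^2 = 1768.2^2 = 3.127e+06
Step 2: n*m = 9.198e+25*4.854e-26 = 4.465
Step 3: P = (1/3)*4.465*3.127e+06 = 4.653e+06 Pa

4.653e+06


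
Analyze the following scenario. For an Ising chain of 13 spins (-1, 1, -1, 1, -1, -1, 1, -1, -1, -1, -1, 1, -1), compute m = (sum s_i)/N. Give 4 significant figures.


Step 1: Count up spins (+1): 4, down spins (-1): 9
Step 2: Total magnetization M = 4 - 9 = -5
Step 3: m = M/N = -5/13 = -0.3846

-0.3846


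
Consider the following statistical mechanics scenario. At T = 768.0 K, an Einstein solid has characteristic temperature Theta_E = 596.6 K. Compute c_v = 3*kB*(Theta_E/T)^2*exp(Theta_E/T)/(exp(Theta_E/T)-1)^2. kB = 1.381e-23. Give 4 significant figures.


Step 1: x = Theta_E/T = 596.6/768.0 = 0.7768
Step 2: x^2 = 0.6035
Step 3: exp(x) = 2.175
Step 4: c_v = 3*1.381e-23*0.6035*2.175/(2.175-1)^2 = 3.941e-23

3.941e-23


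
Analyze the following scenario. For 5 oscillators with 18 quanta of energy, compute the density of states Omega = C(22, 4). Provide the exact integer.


Step 1: Use binomial coefficient C(22, 4)
Step 2: Numerator = 22! / 18!
Step 3: Denominator = 4!
Step 4: Omega = 7315

7315


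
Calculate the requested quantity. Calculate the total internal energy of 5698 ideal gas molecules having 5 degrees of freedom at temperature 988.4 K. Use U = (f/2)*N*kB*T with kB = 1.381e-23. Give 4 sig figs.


Step 1: f/2 = 5/2 = 2.5
Step 2: N*kB*T = 5698*1.381e-23*988.4 = 7.778e-17
Step 3: U = 2.5 * 7.778e-17 = 1.944e-16 J

1.944e-16


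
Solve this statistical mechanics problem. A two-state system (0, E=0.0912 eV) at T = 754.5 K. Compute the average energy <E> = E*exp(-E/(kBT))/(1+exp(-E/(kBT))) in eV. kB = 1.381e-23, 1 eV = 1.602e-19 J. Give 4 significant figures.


Step 1: beta*E = 0.0912*1.602e-19/(1.381e-23*754.5) = 1.402
Step 2: exp(-beta*E) = 0.2461
Step 3: <E> = 0.0912*0.2461/(1+0.2461) = 0.01801 eV

0.01801


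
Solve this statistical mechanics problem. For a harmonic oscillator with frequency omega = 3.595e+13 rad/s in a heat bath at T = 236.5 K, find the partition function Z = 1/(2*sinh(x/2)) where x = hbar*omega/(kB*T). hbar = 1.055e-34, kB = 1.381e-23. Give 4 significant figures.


Step 1: Compute x = hbar*omega/(kB*T) = 1.055e-34*3.595e+13/(1.381e-23*236.5) = 1.161
Step 2: x/2 = 0.5806
Step 3: sinh(x/2) = 0.6138
Step 4: Z = 1/(2*0.6138) = 0.8146

0.8146


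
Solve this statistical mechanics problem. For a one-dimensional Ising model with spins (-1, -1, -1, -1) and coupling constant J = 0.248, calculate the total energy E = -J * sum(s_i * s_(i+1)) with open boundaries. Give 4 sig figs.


Step 1: Nearest-neighbor products: 1, 1, 1
Step 2: Sum of products = 3
Step 3: E = -0.248 * 3 = -0.744

-0.744


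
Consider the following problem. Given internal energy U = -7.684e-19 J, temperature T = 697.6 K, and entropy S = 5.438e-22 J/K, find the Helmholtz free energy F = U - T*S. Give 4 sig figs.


Step 1: T*S = 697.6 * 5.438e-22 = 3.794e-19 J
Step 2: F = U - T*S = -7.684e-19 - 3.794e-19
Step 3: F = -1.148e-18 J

-1.148e-18


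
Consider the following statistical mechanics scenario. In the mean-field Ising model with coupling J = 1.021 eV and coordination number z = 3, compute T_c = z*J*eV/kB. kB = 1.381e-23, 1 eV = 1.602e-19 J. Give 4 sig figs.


Step 1: z*J = 3*1.021 = 3.063 eV
Step 2: Convert to Joules: 3.063*1.602e-19 = 4.907e-19 J
Step 3: T_c = 4.907e-19 / 1.381e-23 = 3.553e+04 K

3.553e+04


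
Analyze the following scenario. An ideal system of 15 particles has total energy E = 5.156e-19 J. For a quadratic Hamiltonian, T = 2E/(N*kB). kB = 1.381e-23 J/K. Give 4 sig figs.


Step 1: Numerator = 2*E = 2*5.156e-19 = 1.031e-18 J
Step 2: Denominator = N*kB = 15*1.381e-23 = 2.071e-22
Step 3: T = 1.031e-18 / 2.071e-22 = 4978 K

4978


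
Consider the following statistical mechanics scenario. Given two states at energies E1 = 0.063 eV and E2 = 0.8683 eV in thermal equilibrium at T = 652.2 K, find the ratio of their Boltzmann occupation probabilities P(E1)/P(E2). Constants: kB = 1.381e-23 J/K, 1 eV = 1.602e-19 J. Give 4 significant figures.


Step 1: Compute energy difference dE = E1 - E2 = 0.063 - 0.8683 = -0.8053 eV
Step 2: Convert to Joules: dE_J = -0.8053 * 1.602e-19 = -1.29e-19 J
Step 3: Compute exponent = -dE_J / (kB * T) = -(-1.29e-19) / (1.381e-23 * 652.2) = 14.32
Step 4: P(E1)/P(E2) = exp(14.32) = 1.662e+06

1.662e+06


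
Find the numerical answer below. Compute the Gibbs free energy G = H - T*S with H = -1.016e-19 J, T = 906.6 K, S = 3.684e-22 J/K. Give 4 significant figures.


Step 1: T*S = 906.6 * 3.684e-22 = 3.34e-19 J
Step 2: G = H - T*S = -1.016e-19 - 3.34e-19
Step 3: G = -4.356e-19 J

-4.356e-19


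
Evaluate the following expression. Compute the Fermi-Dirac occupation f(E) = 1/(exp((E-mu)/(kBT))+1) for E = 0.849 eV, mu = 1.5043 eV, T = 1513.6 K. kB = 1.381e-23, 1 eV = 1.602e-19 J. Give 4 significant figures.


Step 1: (E - mu) = 0.849 - 1.5043 = -0.6553 eV
Step 2: Convert: (E-mu)*eV = -1.05e-19 J
Step 3: x = (E-mu)*eV/(kB*T) = -5.022
Step 4: f = 1/(exp(-5.022)+1) = 0.9935

0.9935


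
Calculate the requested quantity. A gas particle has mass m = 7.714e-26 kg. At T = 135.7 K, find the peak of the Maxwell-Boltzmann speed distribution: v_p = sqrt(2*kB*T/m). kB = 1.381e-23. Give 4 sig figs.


Step 1: Numerator = 2*kB*T = 2*1.381e-23*135.7 = 3.748e-21
Step 2: Ratio = 3.748e-21 / 7.714e-26 = 4.859e+04
Step 3: v_p = sqrt(4.859e+04) = 220.4 m/s

220.4


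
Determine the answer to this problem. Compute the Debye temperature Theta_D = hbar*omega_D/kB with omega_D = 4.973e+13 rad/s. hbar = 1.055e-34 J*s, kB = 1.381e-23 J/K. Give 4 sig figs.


Step 1: hbar*omega_D = 1.055e-34 * 4.973e+13 = 5.247e-21 J
Step 2: Theta_D = 5.247e-21 / 1.381e-23
Step 3: Theta_D = 379.9 K

379.9


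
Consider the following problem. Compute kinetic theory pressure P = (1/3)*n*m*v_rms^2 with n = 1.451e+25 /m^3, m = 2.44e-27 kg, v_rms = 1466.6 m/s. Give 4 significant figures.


Step 1: v_rms^2 = 1466.6^2 = 2.151e+06
Step 2: n*m = 1.451e+25*2.44e-27 = 0.0354
Step 3: P = (1/3)*0.0354*2.151e+06 = 2.538e+04 Pa

2.538e+04


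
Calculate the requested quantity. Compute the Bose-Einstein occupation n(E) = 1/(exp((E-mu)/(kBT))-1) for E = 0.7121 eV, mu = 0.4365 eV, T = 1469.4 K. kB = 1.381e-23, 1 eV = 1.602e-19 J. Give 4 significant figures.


Step 1: (E - mu) = 0.2756 eV
Step 2: x = (E-mu)*eV/(kB*T) = 0.2756*1.602e-19/(1.381e-23*1469.4) = 2.176
Step 3: exp(x) = 8.809
Step 4: n = 1/(exp(x)-1) = 0.1281

0.1281


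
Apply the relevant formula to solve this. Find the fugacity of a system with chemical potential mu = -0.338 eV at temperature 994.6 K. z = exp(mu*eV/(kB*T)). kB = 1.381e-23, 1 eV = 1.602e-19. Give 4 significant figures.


Step 1: Convert mu to Joules: -0.338*1.602e-19 = -5.415e-20 J
Step 2: kB*T = 1.381e-23*994.6 = 1.374e-20 J
Step 3: mu/(kB*T) = -3.942
Step 4: z = exp(-3.942) = 0.01941

0.01941


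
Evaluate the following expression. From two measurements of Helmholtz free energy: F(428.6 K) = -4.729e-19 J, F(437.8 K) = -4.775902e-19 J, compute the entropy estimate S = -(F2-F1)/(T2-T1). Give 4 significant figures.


Step 1: dF = F2 - F1 = -4.775902e-19 - (-4.729e-19) = -4.6902e-21 J
Step 2: dT = T2 - T1 = 437.8 - 428.6 = 9.2 K
Step 3: S = -dF/dT = -(-4.6902e-21)/9.2 = 5.098e-22 J/K

5.098e-22


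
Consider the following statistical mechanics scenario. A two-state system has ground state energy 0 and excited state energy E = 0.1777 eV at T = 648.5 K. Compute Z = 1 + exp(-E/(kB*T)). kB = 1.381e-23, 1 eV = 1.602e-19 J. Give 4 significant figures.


Step 1: Compute beta*E = E*eV/(kB*T) = 0.1777*1.602e-19/(1.381e-23*648.5) = 3.179
Step 2: exp(-beta*E) = exp(-3.179) = 0.04164
Step 3: Z = 1 + 0.04164 = 1.042

1.042


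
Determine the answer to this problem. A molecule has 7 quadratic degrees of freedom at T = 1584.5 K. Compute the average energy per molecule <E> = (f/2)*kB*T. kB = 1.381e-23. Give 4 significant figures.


Step 1: f/2 = 7/2 = 3.5
Step 2: kB*T = 1.381e-23 * 1584.5 = 2.188e-20
Step 3: <E> = 3.5 * 2.188e-20 = 7.659e-20 J

7.659e-20


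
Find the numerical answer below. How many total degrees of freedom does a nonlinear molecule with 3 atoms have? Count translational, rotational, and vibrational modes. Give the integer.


Step 1: Translational DOF = 3
Step 2: Rotational DOF (nonlinear) = 3
Step 3: Vibrational DOF = 3*3 - 6 = 3
Step 4: Total = 3 + 3 + 3 = 9

9


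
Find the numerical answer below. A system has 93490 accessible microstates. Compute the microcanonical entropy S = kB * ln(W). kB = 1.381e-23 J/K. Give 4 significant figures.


Step 1: ln(W) = ln(93490) = 11.45
Step 2: S = kB * ln(W) = 1.381e-23 * 11.45
Step 3: S = 1.581e-22 J/K

1.581e-22


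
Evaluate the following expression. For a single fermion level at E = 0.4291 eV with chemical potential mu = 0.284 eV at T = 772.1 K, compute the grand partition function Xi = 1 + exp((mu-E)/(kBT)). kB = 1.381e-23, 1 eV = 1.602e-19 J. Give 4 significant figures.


Step 1: (mu - E) = 0.284 - 0.4291 = -0.1451 eV
Step 2: x = (mu-E)*eV/(kB*T) = -0.1451*1.602e-19/(1.381e-23*772.1) = -2.18
Step 3: exp(x) = 0.113
Step 4: Xi = 1 + 0.113 = 1.113

1.113


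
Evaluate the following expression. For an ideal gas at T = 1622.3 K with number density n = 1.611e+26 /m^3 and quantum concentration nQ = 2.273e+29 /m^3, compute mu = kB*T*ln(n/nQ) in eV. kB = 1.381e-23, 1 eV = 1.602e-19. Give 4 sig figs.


Step 1: n/nQ = 1.611e+26/2.273e+29 = 0.0007088
Step 2: ln(n/nQ) = -7.252
Step 3: mu = kB*T*ln(n/nQ) = 2.24e-20*-7.252 = -1.625e-19 J
Step 4: Convert to eV: -1.625e-19/1.602e-19 = -1.014 eV

-1.014


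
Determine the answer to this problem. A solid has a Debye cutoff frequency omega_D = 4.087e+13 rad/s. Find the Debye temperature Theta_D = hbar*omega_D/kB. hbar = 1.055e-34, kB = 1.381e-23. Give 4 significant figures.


Step 1: hbar*omega_D = 1.055e-34 * 4.087e+13 = 4.312e-21 J
Step 2: Theta_D = 4.312e-21 / 1.381e-23
Step 3: Theta_D = 312.2 K

312.2


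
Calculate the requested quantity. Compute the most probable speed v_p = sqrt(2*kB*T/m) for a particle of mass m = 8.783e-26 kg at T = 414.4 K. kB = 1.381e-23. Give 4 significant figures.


Step 1: Numerator = 2*kB*T = 2*1.381e-23*414.4 = 1.145e-20
Step 2: Ratio = 1.145e-20 / 8.783e-26 = 1.303e+05
Step 3: v_p = sqrt(1.303e+05) = 361 m/s

361


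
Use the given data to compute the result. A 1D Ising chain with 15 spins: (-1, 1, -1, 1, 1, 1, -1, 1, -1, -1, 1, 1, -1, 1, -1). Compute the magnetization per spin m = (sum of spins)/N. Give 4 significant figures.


Step 1: Count up spins (+1): 8, down spins (-1): 7
Step 2: Total magnetization M = 8 - 7 = 1
Step 3: m = M/N = 1/15 = 0.06667

0.06667


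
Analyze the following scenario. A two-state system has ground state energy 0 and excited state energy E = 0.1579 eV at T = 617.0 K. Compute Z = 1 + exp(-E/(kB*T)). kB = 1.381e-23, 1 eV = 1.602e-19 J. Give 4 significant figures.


Step 1: Compute beta*E = E*eV/(kB*T) = 0.1579*1.602e-19/(1.381e-23*617.0) = 2.969
Step 2: exp(-beta*E) = exp(-2.969) = 0.05137
Step 3: Z = 1 + 0.05137 = 1.051

1.051


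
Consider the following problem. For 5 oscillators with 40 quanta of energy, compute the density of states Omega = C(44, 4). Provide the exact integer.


Step 1: Use binomial coefficient C(44, 4)
Step 2: Numerator = 44! / 40!
Step 3: Denominator = 4!
Step 4: Omega = 135751

135751


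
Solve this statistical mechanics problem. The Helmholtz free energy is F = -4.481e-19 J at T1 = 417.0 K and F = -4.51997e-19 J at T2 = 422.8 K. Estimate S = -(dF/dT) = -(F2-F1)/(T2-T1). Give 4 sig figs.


Step 1: dF = F2 - F1 = -4.51997e-19 - (-4.481e-19) = -3.897e-21 J
Step 2: dT = T2 - T1 = 422.8 - 417.0 = 5.8 K
Step 3: S = -dF/dT = -(-3.897e-21)/5.8 = 6.719e-22 J/K

6.719e-22


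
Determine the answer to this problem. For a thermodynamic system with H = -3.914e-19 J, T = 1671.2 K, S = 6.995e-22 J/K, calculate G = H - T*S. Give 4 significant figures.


Step 1: T*S = 1671.2 * 6.995e-22 = 1.169e-18 J
Step 2: G = H - T*S = -3.914e-19 - 1.169e-18
Step 3: G = -1.56e-18 J

-1.56e-18


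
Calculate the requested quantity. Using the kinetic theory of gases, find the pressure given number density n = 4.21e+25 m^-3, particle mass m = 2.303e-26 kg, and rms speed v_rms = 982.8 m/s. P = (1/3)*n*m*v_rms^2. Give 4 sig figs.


Step 1: v_rms^2 = 982.8^2 = 9.659e+05
Step 2: n*m = 4.21e+25*2.303e-26 = 0.9696
Step 3: P = (1/3)*0.9696*9.659e+05 = 3.122e+05 Pa

3.122e+05


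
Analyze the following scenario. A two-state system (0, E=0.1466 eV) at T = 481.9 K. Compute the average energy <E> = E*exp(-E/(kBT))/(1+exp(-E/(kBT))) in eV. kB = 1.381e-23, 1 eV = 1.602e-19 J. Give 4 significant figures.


Step 1: beta*E = 0.1466*1.602e-19/(1.381e-23*481.9) = 3.529
Step 2: exp(-beta*E) = 0.02934
Step 3: <E> = 0.1466*0.02934/(1+0.02934) = 0.004178 eV

0.004178


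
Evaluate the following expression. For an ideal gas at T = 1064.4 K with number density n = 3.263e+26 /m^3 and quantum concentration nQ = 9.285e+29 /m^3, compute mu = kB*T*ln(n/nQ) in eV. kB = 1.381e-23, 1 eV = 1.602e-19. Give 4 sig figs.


Step 1: n/nQ = 3.263e+26/9.285e+29 = 0.0003514
Step 2: ln(n/nQ) = -7.954
Step 3: mu = kB*T*ln(n/nQ) = 1.47e-20*-7.954 = -1.169e-19 J
Step 4: Convert to eV: -1.169e-19/1.602e-19 = -0.7298 eV

-0.7298


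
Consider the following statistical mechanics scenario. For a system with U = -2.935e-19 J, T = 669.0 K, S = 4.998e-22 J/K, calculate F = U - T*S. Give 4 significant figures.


Step 1: T*S = 669.0 * 4.998e-22 = 3.344e-19 J
Step 2: F = U - T*S = -2.935e-19 - 3.344e-19
Step 3: F = -6.279e-19 J

-6.279e-19


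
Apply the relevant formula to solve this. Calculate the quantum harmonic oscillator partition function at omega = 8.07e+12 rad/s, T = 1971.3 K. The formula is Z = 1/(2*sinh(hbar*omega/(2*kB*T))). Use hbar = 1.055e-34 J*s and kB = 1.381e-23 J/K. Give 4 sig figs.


Step 1: Compute x = hbar*omega/(kB*T) = 1.055e-34*8.07e+12/(1.381e-23*1971.3) = 0.03127
Step 2: x/2 = 0.01564
Step 3: sinh(x/2) = 0.01564
Step 4: Z = 1/(2*0.01564) = 31.97

31.97


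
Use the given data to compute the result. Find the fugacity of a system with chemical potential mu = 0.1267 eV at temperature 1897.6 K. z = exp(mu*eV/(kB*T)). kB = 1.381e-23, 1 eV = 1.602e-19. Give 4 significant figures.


Step 1: Convert mu to Joules: 0.1267*1.602e-19 = 2.03e-20 J
Step 2: kB*T = 1.381e-23*1897.6 = 2.621e-20 J
Step 3: mu/(kB*T) = 0.7745
Step 4: z = exp(0.7745) = 2.17

2.17


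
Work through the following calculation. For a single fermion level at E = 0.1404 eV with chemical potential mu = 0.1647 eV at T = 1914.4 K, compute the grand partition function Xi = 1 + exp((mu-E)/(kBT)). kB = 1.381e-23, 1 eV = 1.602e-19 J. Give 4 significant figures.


Step 1: (mu - E) = 0.1647 - 0.1404 = 0.0243 eV
Step 2: x = (mu-E)*eV/(kB*T) = 0.0243*1.602e-19/(1.381e-23*1914.4) = 0.1472
Step 3: exp(x) = 1.159
Step 4: Xi = 1 + 1.159 = 2.159

2.159


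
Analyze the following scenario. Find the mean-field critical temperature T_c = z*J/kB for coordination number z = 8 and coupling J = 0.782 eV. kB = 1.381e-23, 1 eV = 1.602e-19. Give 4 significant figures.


Step 1: z*J = 8*0.782 = 6.256 eV
Step 2: Convert to Joules: 6.256*1.602e-19 = 1.002e-18 J
Step 3: T_c = 1.002e-18 / 1.381e-23 = 7.257e+04 K

7.257e+04


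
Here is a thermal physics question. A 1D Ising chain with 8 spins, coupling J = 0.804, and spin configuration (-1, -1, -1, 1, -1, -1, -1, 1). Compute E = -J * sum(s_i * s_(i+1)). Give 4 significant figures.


Step 1: Nearest-neighbor products: 1, 1, -1, -1, 1, 1, -1
Step 2: Sum of products = 1
Step 3: E = -0.804 * 1 = -0.804

-0.804


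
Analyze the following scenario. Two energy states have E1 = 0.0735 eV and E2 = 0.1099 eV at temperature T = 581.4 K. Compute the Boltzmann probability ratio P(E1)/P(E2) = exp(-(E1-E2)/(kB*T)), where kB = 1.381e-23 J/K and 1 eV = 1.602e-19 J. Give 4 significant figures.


Step 1: Compute energy difference dE = E1 - E2 = 0.0735 - 0.1099 = -0.0364 eV
Step 2: Convert to Joules: dE_J = -0.0364 * 1.602e-19 = -5.831e-21 J
Step 3: Compute exponent = -dE_J / (kB * T) = -(-5.831e-21) / (1.381e-23 * 581.4) = 0.7263
Step 4: P(E1)/P(E2) = exp(0.7263) = 2.067

2.067


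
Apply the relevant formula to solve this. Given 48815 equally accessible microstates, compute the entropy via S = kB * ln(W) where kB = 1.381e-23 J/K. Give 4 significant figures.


Step 1: ln(W) = ln(48815) = 10.8
Step 2: S = kB * ln(W) = 1.381e-23 * 10.8
Step 3: S = 1.491e-22 J/K

1.491e-22


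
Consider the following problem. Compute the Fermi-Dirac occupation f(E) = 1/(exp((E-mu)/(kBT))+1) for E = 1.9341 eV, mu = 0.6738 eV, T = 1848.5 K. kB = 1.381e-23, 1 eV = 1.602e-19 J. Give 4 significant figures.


Step 1: (E - mu) = 1.9341 - 0.6738 = 1.26 eV
Step 2: Convert: (E-mu)*eV = 2.019e-19 J
Step 3: x = (E-mu)*eV/(kB*T) = 7.909
Step 4: f = 1/(exp(7.909)+1) = 0.0003673

0.0003673


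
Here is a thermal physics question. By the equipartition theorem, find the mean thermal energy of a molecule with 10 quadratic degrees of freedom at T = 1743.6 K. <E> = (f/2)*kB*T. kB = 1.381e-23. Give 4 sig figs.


Step 1: f/2 = 10/2 = 5
Step 2: kB*T = 1.381e-23 * 1743.6 = 2.408e-20
Step 3: <E> = 5 * 2.408e-20 = 1.204e-19 J

1.204e-19


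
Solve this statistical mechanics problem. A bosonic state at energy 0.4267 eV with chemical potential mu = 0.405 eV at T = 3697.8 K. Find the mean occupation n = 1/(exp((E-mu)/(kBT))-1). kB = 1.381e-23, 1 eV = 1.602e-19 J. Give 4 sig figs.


Step 1: (E - mu) = 0.0217 eV
Step 2: x = (E-mu)*eV/(kB*T) = 0.0217*1.602e-19/(1.381e-23*3697.8) = 0.06807
Step 3: exp(x) = 1.07
Step 4: n = 1/(exp(x)-1) = 14.2

14.2


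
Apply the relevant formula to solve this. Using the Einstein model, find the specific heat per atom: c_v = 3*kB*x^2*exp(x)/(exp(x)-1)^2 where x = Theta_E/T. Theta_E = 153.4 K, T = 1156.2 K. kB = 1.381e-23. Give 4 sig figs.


Step 1: x = Theta_E/T = 153.4/1156.2 = 0.1327
Step 2: x^2 = 0.0176
Step 3: exp(x) = 1.142
Step 4: c_v = 3*1.381e-23*0.0176*1.142/(1.142-1)^2 = 4.137e-23

4.137e-23


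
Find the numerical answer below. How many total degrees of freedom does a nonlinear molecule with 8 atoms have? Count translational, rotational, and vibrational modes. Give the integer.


Step 1: Translational DOF = 3
Step 2: Rotational DOF (nonlinear) = 3
Step 3: Vibrational DOF = 3*8 - 6 = 18
Step 4: Total = 3 + 3 + 18 = 24

24


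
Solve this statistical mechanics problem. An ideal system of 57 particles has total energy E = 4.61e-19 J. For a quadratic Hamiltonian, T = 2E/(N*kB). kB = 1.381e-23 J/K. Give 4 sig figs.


Step 1: Numerator = 2*E = 2*4.61e-19 = 9.22e-19 J
Step 2: Denominator = N*kB = 57*1.381e-23 = 7.872e-22
Step 3: T = 9.22e-19 / 7.872e-22 = 1171 K

1171


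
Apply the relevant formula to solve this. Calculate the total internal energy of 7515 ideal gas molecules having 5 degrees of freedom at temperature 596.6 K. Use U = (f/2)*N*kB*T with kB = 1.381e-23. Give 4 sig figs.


Step 1: f/2 = 5/2 = 2.5
Step 2: N*kB*T = 7515*1.381e-23*596.6 = 6.192e-17
Step 3: U = 2.5 * 6.192e-17 = 1.548e-16 J

1.548e-16


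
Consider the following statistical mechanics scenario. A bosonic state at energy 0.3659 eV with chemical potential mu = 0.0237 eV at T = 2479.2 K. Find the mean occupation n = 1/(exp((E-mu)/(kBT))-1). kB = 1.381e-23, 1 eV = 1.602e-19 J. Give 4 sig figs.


Step 1: (E - mu) = 0.3422 eV
Step 2: x = (E-mu)*eV/(kB*T) = 0.3422*1.602e-19/(1.381e-23*2479.2) = 1.601
Step 3: exp(x) = 4.959
Step 4: n = 1/(exp(x)-1) = 0.2526

0.2526


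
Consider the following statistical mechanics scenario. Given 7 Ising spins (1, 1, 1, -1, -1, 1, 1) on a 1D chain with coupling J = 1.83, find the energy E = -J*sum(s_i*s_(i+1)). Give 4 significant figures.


Step 1: Nearest-neighbor products: 1, 1, -1, 1, -1, 1
Step 2: Sum of products = 2
Step 3: E = -1.83 * 2 = -3.66

-3.66


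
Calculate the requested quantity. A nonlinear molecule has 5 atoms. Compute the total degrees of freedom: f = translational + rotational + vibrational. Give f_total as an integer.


Step 1: Translational DOF = 3
Step 2: Rotational DOF (nonlinear) = 3
Step 3: Vibrational DOF = 3*5 - 6 = 9
Step 4: Total = 3 + 3 + 9 = 15

15


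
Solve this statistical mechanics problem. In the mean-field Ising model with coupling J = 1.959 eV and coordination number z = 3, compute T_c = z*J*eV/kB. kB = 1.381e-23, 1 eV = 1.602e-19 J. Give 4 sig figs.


Step 1: z*J = 3*1.959 = 5.877 eV
Step 2: Convert to Joules: 5.877*1.602e-19 = 9.415e-19 J
Step 3: T_c = 9.415e-19 / 1.381e-23 = 6.817e+04 K

6.817e+04


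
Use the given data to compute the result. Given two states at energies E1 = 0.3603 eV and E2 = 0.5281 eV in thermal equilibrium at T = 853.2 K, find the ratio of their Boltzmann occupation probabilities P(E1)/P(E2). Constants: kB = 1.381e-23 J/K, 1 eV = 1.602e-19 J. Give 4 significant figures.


Step 1: Compute energy difference dE = E1 - E2 = 0.3603 - 0.5281 = -0.1678 eV
Step 2: Convert to Joules: dE_J = -0.1678 * 1.602e-19 = -2.688e-20 J
Step 3: Compute exponent = -dE_J / (kB * T) = -(-2.688e-20) / (1.381e-23 * 853.2) = 2.281
Step 4: P(E1)/P(E2) = exp(2.281) = 9.791

9.791


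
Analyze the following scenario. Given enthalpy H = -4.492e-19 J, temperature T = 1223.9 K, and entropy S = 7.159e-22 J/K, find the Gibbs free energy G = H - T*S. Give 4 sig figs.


Step 1: T*S = 1223.9 * 7.159e-22 = 8.762e-19 J
Step 2: G = H - T*S = -4.492e-19 - 8.762e-19
Step 3: G = -1.325e-18 J

-1.325e-18


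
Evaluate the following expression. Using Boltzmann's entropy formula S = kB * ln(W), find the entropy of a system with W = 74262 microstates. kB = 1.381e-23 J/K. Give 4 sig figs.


Step 1: ln(W) = ln(74262) = 11.22
Step 2: S = kB * ln(W) = 1.381e-23 * 11.22
Step 3: S = 1.549e-22 J/K

1.549e-22


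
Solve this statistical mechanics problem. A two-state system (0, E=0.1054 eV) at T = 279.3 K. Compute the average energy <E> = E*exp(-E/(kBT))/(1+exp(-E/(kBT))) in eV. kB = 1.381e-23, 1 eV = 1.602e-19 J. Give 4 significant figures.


Step 1: beta*E = 0.1054*1.602e-19/(1.381e-23*279.3) = 4.378
Step 2: exp(-beta*E) = 0.01256
Step 3: <E> = 0.1054*0.01256/(1+0.01256) = 0.001307 eV

0.001307


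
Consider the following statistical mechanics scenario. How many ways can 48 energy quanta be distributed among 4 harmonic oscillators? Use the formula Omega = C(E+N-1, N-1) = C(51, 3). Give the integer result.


Step 1: Use binomial coefficient C(51, 3)
Step 2: Numerator = 51! / 48!
Step 3: Denominator = 3!
Step 4: Omega = 20825

20825


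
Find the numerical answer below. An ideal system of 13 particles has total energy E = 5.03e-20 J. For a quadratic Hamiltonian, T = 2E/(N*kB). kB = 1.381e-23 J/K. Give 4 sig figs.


Step 1: Numerator = 2*E = 2*5.03e-20 = 1.006e-19 J
Step 2: Denominator = N*kB = 13*1.381e-23 = 1.795e-22
Step 3: T = 1.006e-19 / 1.795e-22 = 560.4 K

560.4


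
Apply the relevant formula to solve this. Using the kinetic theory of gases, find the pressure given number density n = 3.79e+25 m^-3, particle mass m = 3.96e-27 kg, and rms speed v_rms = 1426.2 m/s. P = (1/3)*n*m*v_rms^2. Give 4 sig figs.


Step 1: v_rms^2 = 1426.2^2 = 2.034e+06
Step 2: n*m = 3.79e+25*3.96e-27 = 0.1501
Step 3: P = (1/3)*0.1501*2.034e+06 = 1.018e+05 Pa

1.018e+05


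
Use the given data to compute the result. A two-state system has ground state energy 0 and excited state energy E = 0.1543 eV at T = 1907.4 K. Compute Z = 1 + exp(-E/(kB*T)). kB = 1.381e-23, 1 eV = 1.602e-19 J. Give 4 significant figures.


Step 1: Compute beta*E = E*eV/(kB*T) = 0.1543*1.602e-19/(1.381e-23*1907.4) = 0.9384
Step 2: exp(-beta*E) = exp(-0.9384) = 0.3912
Step 3: Z = 1 + 0.3912 = 1.391

1.391


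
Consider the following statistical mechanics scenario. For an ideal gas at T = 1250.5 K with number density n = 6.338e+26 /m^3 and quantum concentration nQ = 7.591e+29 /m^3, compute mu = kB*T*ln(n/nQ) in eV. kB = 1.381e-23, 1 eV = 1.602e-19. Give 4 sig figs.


Step 1: n/nQ = 6.338e+26/7.591e+29 = 0.0008349
Step 2: ln(n/nQ) = -7.088
Step 3: mu = kB*T*ln(n/nQ) = 1.727e-20*-7.088 = -1.224e-19 J
Step 4: Convert to eV: -1.224e-19/1.602e-19 = -0.7641 eV

-0.7641


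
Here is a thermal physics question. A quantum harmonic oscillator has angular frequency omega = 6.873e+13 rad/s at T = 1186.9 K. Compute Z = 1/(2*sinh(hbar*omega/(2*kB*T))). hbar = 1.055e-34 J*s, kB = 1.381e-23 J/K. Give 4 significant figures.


Step 1: Compute x = hbar*omega/(kB*T) = 1.055e-34*6.873e+13/(1.381e-23*1186.9) = 0.4424
Step 2: x/2 = 0.2212
Step 3: sinh(x/2) = 0.223
Step 4: Z = 1/(2*0.223) = 2.242

2.242


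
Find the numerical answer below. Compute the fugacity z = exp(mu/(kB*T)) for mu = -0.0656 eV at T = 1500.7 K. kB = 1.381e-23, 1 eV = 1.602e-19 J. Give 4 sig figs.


Step 1: Convert mu to Joules: -0.0656*1.602e-19 = -1.051e-20 J
Step 2: kB*T = 1.381e-23*1500.7 = 2.072e-20 J
Step 3: mu/(kB*T) = -0.5071
Step 4: z = exp(-0.5071) = 0.6022

0.6022


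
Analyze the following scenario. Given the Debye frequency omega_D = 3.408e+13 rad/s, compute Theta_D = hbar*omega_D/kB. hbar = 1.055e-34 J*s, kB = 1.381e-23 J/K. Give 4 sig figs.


Step 1: hbar*omega_D = 1.055e-34 * 3.408e+13 = 3.595e-21 J
Step 2: Theta_D = 3.595e-21 / 1.381e-23
Step 3: Theta_D = 260.4 K

260.4


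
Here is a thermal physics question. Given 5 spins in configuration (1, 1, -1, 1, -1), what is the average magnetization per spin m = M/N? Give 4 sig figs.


Step 1: Count up spins (+1): 3, down spins (-1): 2
Step 2: Total magnetization M = 3 - 2 = 1
Step 3: m = M/N = 1/5 = 0.2

0.2


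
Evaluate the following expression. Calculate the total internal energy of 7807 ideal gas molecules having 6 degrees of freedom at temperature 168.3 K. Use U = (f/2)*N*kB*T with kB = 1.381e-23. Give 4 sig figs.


Step 1: f/2 = 6/2 = 3.0
Step 2: N*kB*T = 7807*1.381e-23*168.3 = 1.815e-17
Step 3: U = 3.0 * 1.815e-17 = 5.444e-17 J

5.444e-17


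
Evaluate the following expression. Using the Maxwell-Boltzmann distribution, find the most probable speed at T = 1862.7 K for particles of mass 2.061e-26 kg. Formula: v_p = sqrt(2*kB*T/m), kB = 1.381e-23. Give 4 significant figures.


Step 1: Numerator = 2*kB*T = 2*1.381e-23*1862.7 = 5.145e-20
Step 2: Ratio = 5.145e-20 / 2.061e-26 = 2.496e+06
Step 3: v_p = sqrt(2.496e+06) = 1580 m/s

1580


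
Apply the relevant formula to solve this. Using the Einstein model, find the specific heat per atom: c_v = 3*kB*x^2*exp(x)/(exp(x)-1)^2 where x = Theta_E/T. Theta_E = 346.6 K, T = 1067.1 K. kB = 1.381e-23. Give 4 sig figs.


Step 1: x = Theta_E/T = 346.6/1067.1 = 0.3248
Step 2: x^2 = 0.1055
Step 3: exp(x) = 1.384
Step 4: c_v = 3*1.381e-23*0.1055*1.384/(1.384-1)^2 = 4.107e-23

4.107e-23


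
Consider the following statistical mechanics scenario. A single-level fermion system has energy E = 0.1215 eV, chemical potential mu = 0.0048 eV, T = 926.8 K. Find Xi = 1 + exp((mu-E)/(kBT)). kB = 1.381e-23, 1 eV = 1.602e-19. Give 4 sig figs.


Step 1: (mu - E) = 0.0048 - 0.1215 = -0.1167 eV
Step 2: x = (mu-E)*eV/(kB*T) = -0.1167*1.602e-19/(1.381e-23*926.8) = -1.461
Step 3: exp(x) = 0.2321
Step 4: Xi = 1 + 0.2321 = 1.232

1.232


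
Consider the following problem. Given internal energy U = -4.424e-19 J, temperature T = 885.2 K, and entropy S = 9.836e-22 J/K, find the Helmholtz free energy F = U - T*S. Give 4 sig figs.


Step 1: T*S = 885.2 * 9.836e-22 = 8.707e-19 J
Step 2: F = U - T*S = -4.424e-19 - 8.707e-19
Step 3: F = -1.313e-18 J

-1.313e-18


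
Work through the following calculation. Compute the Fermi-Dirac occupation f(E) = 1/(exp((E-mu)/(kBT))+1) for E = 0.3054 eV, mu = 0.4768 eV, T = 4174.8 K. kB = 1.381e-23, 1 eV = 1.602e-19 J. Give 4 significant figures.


Step 1: (E - mu) = 0.3054 - 0.4768 = -0.1714 eV
Step 2: Convert: (E-mu)*eV = -2.746e-20 J
Step 3: x = (E-mu)*eV/(kB*T) = -0.4763
Step 4: f = 1/(exp(-0.4763)+1) = 0.6169

0.6169


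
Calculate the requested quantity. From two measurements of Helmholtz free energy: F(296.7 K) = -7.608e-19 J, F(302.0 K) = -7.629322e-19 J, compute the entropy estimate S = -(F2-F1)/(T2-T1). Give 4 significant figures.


Step 1: dF = F2 - F1 = -7.629322e-19 - (-7.608e-19) = -2.1322e-21 J
Step 2: dT = T2 - T1 = 302.0 - 296.7 = 5.3 K
Step 3: S = -dF/dT = -(-2.1322e-21)/5.3 = 4.023e-22 J/K

4.023e-22


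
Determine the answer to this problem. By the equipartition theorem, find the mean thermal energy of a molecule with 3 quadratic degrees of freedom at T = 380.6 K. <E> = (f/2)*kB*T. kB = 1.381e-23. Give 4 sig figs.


Step 1: f/2 = 3/2 = 1.5
Step 2: kB*T = 1.381e-23 * 380.6 = 5.256e-21
Step 3: <E> = 1.5 * 5.256e-21 = 7.884e-21 J

7.884e-21


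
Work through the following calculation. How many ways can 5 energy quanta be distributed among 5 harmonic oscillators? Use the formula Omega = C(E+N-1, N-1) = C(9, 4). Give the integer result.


Step 1: Use binomial coefficient C(9, 4)
Step 2: Numerator = 9! / 5!
Step 3: Denominator = 4!
Step 4: Omega = 126

126


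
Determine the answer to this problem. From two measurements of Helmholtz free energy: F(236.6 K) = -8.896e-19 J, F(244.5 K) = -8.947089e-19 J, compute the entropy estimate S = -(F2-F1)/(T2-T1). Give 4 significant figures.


Step 1: dF = F2 - F1 = -8.947089e-19 - (-8.896e-19) = -5.1089e-21 J
Step 2: dT = T2 - T1 = 244.5 - 236.6 = 7.9 K
Step 3: S = -dF/dT = -(-5.1089e-21)/7.9 = 6.467e-22 J/K

6.467e-22


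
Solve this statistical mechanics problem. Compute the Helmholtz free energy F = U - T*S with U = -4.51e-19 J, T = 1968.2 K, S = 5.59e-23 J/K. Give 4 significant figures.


Step 1: T*S = 1968.2 * 5.59e-23 = 1.1e-19 J
Step 2: F = U - T*S = -4.51e-19 - 1.1e-19
Step 3: F = -5.61e-19 J

-5.61e-19


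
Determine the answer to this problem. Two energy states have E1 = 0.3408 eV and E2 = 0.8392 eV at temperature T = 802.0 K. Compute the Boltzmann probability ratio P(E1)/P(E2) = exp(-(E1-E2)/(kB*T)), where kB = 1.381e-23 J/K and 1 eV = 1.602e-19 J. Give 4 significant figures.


Step 1: Compute energy difference dE = E1 - E2 = 0.3408 - 0.8392 = -0.4984 eV
Step 2: Convert to Joules: dE_J = -0.4984 * 1.602e-19 = -7.984e-20 J
Step 3: Compute exponent = -dE_J / (kB * T) = -(-7.984e-20) / (1.381e-23 * 802.0) = 7.209
Step 4: P(E1)/P(E2) = exp(7.209) = 1351

1351


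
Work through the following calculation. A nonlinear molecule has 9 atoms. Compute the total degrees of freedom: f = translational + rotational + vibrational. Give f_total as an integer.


Step 1: Translational DOF = 3
Step 2: Rotational DOF (nonlinear) = 3
Step 3: Vibrational DOF = 3*9 - 6 = 21
Step 4: Total = 3 + 3 + 21 = 27

27


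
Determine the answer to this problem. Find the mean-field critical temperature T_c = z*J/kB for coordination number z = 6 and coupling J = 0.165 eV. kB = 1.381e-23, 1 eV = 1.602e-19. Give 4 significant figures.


Step 1: z*J = 6*0.165 = 0.99 eV
Step 2: Convert to Joules: 0.99*1.602e-19 = 1.586e-19 J
Step 3: T_c = 1.586e-19 / 1.381e-23 = 1.148e+04 K

1.148e+04


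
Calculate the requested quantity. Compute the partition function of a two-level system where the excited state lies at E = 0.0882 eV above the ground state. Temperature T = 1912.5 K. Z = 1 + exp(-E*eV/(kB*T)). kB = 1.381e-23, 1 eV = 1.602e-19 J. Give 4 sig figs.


Step 1: Compute beta*E = E*eV/(kB*T) = 0.0882*1.602e-19/(1.381e-23*1912.5) = 0.535
Step 2: exp(-beta*E) = exp(-0.535) = 0.5857
Step 3: Z = 1 + 0.5857 = 1.586

1.586


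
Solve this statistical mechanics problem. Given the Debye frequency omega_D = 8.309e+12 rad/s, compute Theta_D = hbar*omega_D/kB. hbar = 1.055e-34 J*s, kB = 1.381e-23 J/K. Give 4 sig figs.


Step 1: hbar*omega_D = 1.055e-34 * 8.309e+12 = 8.766e-22 J
Step 2: Theta_D = 8.766e-22 / 1.381e-23
Step 3: Theta_D = 63.48 K

63.48


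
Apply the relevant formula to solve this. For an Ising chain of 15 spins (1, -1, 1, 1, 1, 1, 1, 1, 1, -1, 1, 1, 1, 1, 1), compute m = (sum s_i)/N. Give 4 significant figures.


Step 1: Count up spins (+1): 13, down spins (-1): 2
Step 2: Total magnetization M = 13 - 2 = 11
Step 3: m = M/N = 11/15 = 0.7333

0.7333


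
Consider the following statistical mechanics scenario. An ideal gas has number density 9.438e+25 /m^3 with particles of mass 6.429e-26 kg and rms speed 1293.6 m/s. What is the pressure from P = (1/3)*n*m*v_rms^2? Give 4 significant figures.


Step 1: v_rms^2 = 1293.6^2 = 1.673e+06
Step 2: n*m = 9.438e+25*6.429e-26 = 6.068
Step 3: P = (1/3)*6.068*1.673e+06 = 3.385e+06 Pa

3.385e+06


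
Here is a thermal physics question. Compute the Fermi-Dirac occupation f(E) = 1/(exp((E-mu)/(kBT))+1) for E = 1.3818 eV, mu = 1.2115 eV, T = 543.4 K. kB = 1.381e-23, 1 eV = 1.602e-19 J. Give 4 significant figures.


Step 1: (E - mu) = 1.3818 - 1.2115 = 0.1703 eV
Step 2: Convert: (E-mu)*eV = 2.728e-20 J
Step 3: x = (E-mu)*eV/(kB*T) = 3.635
Step 4: f = 1/(exp(3.635)+1) = 0.02569

0.02569


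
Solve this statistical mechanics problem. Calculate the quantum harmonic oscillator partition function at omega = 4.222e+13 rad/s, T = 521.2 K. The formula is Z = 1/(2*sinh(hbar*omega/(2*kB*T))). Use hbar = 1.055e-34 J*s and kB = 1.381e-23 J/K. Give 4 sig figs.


Step 1: Compute x = hbar*omega/(kB*T) = 1.055e-34*4.222e+13/(1.381e-23*521.2) = 0.6188
Step 2: x/2 = 0.3094
Step 3: sinh(x/2) = 0.3144
Step 4: Z = 1/(2*0.3144) = 1.59

1.59


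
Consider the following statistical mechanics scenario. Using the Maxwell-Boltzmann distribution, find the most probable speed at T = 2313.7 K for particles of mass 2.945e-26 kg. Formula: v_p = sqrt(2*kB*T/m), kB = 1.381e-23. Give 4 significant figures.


Step 1: Numerator = 2*kB*T = 2*1.381e-23*2313.7 = 6.39e-20
Step 2: Ratio = 6.39e-20 / 2.945e-26 = 2.17e+06
Step 3: v_p = sqrt(2.17e+06) = 1473 m/s

1473


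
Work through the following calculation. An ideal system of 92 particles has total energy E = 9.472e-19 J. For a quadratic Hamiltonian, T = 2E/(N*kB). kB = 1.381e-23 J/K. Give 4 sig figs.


Step 1: Numerator = 2*E = 2*9.472e-19 = 1.894e-18 J
Step 2: Denominator = N*kB = 92*1.381e-23 = 1.271e-21
Step 3: T = 1.894e-18 / 1.271e-21 = 1491 K

1491


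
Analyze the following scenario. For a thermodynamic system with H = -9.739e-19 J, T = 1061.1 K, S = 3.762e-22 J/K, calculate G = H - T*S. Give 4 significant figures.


Step 1: T*S = 1061.1 * 3.762e-22 = 3.992e-19 J
Step 2: G = H - T*S = -9.739e-19 - 3.992e-19
Step 3: G = -1.373e-18 J

-1.373e-18


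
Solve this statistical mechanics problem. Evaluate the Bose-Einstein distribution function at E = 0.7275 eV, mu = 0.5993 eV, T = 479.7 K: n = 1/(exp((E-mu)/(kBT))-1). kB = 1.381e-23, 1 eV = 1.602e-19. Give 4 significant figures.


Step 1: (E - mu) = 0.1282 eV
Step 2: x = (E-mu)*eV/(kB*T) = 0.1282*1.602e-19/(1.381e-23*479.7) = 3.1
Step 3: exp(x) = 22.2
Step 4: n = 1/(exp(x)-1) = 0.04717

0.04717


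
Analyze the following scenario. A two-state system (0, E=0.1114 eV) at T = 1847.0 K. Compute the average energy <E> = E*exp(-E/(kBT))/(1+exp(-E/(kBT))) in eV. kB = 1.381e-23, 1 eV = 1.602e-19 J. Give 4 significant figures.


Step 1: beta*E = 0.1114*1.602e-19/(1.381e-23*1847.0) = 0.6997
Step 2: exp(-beta*E) = 0.4968
Step 3: <E> = 0.1114*0.4968/(1+0.4968) = 0.03697 eV

0.03697
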